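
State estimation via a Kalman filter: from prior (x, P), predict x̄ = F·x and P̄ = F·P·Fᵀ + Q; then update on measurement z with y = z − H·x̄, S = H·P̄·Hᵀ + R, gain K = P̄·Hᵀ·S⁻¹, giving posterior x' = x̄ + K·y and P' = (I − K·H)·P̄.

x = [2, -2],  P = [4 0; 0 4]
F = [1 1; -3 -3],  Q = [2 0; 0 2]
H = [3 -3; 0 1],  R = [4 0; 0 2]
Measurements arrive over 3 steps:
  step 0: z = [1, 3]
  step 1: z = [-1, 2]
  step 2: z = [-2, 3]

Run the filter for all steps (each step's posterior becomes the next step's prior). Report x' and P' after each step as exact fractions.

step 0: x̄ = F·x = [0, 0]
step 0: P̄ = F·P·Fᵀ + Q = [10 -24; -24 74]
step 0: y = z − H·x̄ = [1, 3]
step 0: S = H·P̄·Hᵀ + R = [1192 -294; -294 76]
step 0: K = P̄·Hᵀ·S⁻¹ = [174/1039 345/1039; -147/1039 443/1039]
step 0: x' = x̄ + K·y = [1209/1039, 1182/1039]
step 0: P' = (I − K·H)·P̄ = [922/1039 690/1039; 690/1039 886/1039]
step 1: x̄ = F·x = [2391/1039, -7173/1039]
step 1: P̄ = F·P·Fᵀ + Q = [5266/1039 -9564/1039; -9564/1039 30770/1039]
step 1: y = z − H·x̄ = [-29731/1039, 9251/1039]
step 1: S = H·P̄·Hᵀ + R = [500632/1039 -121002/1039; -121002/1039 32848/1039]
step 1: K = P̄·Hᵀ·S⁻¹ = [73182/433897 143247/433897; -60501/433897 183581/433897]
step 1: x' = x̄ + K·y = [179838/433897, 370279/433897]
step 1: P' = (I − K·H)·P̄ = [384070/433897 286494/433897; 286494/433897 367162/433897]
step 2: x̄ = F·x = [550117/433897, -1650351/433897]
step 2: P̄ = F·P·Fᵀ + Q = [2192014/433897 -3972660/433897; -3972660/433897 12785774/433897]
step 2: y = z − H·x̄ = [-7469198/433897, 2952042/433897]
step 2: S = H·P̄·Hᵀ + R = [208043560/433897 -50275302/433897; -50275302/433897 13653568/433897]
step 2: K = P̄·Hᵀ·S⁻¹ = [30412002/180302527 59522313/180302527; -25137651/180302527 76280747/180302527]
step 2: x' = x̄ + K·y = [110041297/180302527, 265914735/180302527]
step 2: P' = (I − K·H)·P̄ = [159593962/180302527 119044626/180302527; 119044626/180302527 152561494/180302527]

step 0: x' = [1209/1039, 1182/1039], P' = [922/1039 690/1039; 690/1039 886/1039]
step 1: x' = [179838/433897, 370279/433897], P' = [384070/433897 286494/433897; 286494/433897 367162/433897]
step 2: x' = [110041297/180302527, 265914735/180302527], P' = [159593962/180302527 119044626/180302527; 119044626/180302527 152561494/180302527]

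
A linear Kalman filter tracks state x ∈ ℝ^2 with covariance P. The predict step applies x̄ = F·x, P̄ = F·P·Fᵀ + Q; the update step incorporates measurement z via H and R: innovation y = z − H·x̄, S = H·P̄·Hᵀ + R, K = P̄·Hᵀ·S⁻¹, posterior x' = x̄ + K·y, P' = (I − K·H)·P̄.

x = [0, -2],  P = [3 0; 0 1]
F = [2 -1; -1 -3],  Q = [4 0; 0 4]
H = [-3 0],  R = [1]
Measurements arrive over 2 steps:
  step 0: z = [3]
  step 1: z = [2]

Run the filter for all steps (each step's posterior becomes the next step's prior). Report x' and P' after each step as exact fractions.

step 0: x' = [-151/154, 1005/154], P' = [17/154 -3/154; -3/154 2383/154]
step 1: x' = [-19781/27865, -3277/5573], P' = [3079/27865 1426/5573; 1426/5573 204189/5573]

step 0: x̄ = F·x = [2, 6]
step 0: P̄ = F·P·Fᵀ + Q = [17 -3; -3 16]
step 0: y = z − H·x̄ = [9]
step 0: S = H·P̄·Hᵀ + R = [154]
step 0: K = P̄·Hᵀ·S⁻¹ = [-51/154; 9/154]
step 0: x' = x̄ + K·y = [-151/154, 1005/154]
step 0: P' = (I − K·H)·P̄ = [17/154 -3/154; -3/154 2383/154]
step 1: x̄ = F·x = [-1307/154, -1432/77]
step 1: P̄ = F·P·Fᵀ + Q = [3079/154 3565/77; 3565/77 11031/77]
step 1: y = z − H·x̄ = [-3613/154]
step 1: S = H·P̄·Hᵀ + R = [27865/154]
step 1: K = P̄·Hᵀ·S⁻¹ = [-9237/27865; -4278/5573]
step 1: x' = x̄ + K·y = [-19781/27865, -3277/5573]
step 1: P' = (I − K·H)·P̄ = [3079/27865 1426/5573; 1426/5573 204189/5573]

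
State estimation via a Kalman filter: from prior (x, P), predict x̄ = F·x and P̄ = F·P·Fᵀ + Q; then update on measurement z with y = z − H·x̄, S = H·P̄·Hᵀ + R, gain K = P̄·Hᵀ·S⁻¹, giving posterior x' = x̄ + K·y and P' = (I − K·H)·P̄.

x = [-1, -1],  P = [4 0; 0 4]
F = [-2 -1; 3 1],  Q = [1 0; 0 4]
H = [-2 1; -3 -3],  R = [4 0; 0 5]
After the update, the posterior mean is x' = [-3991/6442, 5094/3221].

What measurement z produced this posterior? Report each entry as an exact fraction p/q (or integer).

z = [3, -3]

x̄ = F·x = [3, -4]
P̄ = F·P·Fᵀ + Q = [21 -28; -28 44]
S = H·P̄·Hᵀ + R = [244 -90; -90 86]
K = P̄·Hᵀ·S⁻¹ = [-2065/6442 -294/3221; 1070/3221 -678/3221]
x' − x̄ = [-23317/6442, 17978/3221] = K·y
y = (KᵀK)⁻¹·Kᵀ·(x' − x̄) = [13, -6]
z = y + H·x̄ = [13, -6] + [-10, 3] = [3, -3]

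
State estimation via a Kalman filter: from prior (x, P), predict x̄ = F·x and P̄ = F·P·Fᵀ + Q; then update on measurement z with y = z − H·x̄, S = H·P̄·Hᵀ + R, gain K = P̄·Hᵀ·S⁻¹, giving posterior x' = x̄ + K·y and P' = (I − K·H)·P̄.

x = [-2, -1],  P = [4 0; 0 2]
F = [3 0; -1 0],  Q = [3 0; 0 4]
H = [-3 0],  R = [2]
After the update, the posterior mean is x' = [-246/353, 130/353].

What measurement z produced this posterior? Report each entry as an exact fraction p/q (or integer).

x̄ = F·x = [-6, 2]
P̄ = F·P·Fᵀ + Q = [39 -12; -12 8]
S = H·P̄·Hᵀ + R = [353]
K = P̄·Hᵀ·S⁻¹ = [-117/353; 36/353]
x' − x̄ = [1872/353, -576/353] = K·y
y = (KᵀK)⁻¹·Kᵀ·(x' − x̄) = [-16]
z = y + H·x̄ = [-16] + [18] = [2]

z = [2]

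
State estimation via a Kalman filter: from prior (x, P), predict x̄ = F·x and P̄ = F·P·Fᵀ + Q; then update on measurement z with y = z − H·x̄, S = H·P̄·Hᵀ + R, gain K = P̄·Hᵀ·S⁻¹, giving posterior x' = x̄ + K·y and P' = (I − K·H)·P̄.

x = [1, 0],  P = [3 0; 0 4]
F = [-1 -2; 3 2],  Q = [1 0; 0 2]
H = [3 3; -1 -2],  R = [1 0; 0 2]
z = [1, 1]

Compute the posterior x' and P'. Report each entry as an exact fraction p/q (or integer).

x' = [1361/949, -1058/949]
P' = [2030/949 -1850/949; -1850/949 5315/2847]

x̄ = F·x = [-1, 3]
P̄ = F·P·Fᵀ + Q = [20 -25; -25 45]
y = z − H·x̄ = [-5, 6]
S = H·P̄·Hᵀ + R = [136 -105; -105 102]
K = P̄·Hᵀ·S⁻¹ = [540/949 835/949; -235/949 -2540/2847]
x' = x̄ + K·y = [1361/949, -1058/949]
P' = (I − K·H)·P̄ = [2030/949 -1850/949; -1850/949 5315/2847]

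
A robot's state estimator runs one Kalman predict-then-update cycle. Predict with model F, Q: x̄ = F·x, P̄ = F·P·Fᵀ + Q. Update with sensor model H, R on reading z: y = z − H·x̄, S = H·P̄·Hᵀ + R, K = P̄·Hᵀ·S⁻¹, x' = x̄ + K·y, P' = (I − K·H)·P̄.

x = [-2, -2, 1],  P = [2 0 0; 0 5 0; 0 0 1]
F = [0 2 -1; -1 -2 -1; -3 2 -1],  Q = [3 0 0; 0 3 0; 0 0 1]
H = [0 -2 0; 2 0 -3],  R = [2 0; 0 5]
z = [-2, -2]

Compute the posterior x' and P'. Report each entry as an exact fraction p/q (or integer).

x̄ = F·x = [-5, 5, 1]
P̄ = F·P·Fᵀ + Q = [24 -19 21; -19 26 -13; 21 -13 40]
y = z − H·x̄ = [8, 11]
S = H·P̄·Hᵀ + R = [106 -2; -2 209]
K = P̄·Hᵀ·S⁻¹ = [3956/11075 -757/11075; -5433/11075 1/11075; 2639/11075 -4108/11075]
x' = x̄ + K·y = [-32054/11075, 11922/11075, -13001/11075]
P' = (I − K·H)·P̄ = [104117/11075 -3956/11075 70673/11075; -3956/11075 5433/11075 -2639/11075; 70673/11075 -2639/11075 53962/11075]

x' = [-32054/11075, 11922/11075, -13001/11075]
P' = [104117/11075 -3956/11075 70673/11075; -3956/11075 5433/11075 -2639/11075; 70673/11075 -2639/11075 53962/11075]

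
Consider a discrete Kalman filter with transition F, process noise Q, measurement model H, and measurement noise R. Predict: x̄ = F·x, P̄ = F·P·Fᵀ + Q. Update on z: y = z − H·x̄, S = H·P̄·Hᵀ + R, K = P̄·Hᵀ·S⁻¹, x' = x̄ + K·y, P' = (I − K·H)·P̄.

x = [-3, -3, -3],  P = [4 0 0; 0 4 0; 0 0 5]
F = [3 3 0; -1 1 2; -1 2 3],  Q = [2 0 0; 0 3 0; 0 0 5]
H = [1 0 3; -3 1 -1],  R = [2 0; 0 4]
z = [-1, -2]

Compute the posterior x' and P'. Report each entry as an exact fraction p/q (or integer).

x' = [26859/68171, -215614/204513, -99635/204513]
P' = [69056/68171 92222/68171 -24818/68171; 92222/68171 858328/204513 -61906/204513; -24818/68171 -61906/204513 71896/204513]

x̄ = F·x = [-18, -6, -12]
P̄ = F·P·Fᵀ + Q = [74 0 12; 0 31 42; 12 42 70]
y = z − H·x̄ = [53, -62]
S = H·P̄·Hᵀ + R = [778 -426; -426 759]
K = P̄·Hᵀ·S⁻¹ = [-2699/68171 -22532/68171; 15158/68171 22559/204513; 23539/68171 22390/204513]
x' = x̄ + K·y = [26859/68171, -215614/204513, -99635/204513]
P' = (I − K·H)·P̄ = [69056/68171 92222/68171 -24818/68171; 92222/68171 858328/204513 -61906/204513; -24818/68171 -61906/204513 71896/204513]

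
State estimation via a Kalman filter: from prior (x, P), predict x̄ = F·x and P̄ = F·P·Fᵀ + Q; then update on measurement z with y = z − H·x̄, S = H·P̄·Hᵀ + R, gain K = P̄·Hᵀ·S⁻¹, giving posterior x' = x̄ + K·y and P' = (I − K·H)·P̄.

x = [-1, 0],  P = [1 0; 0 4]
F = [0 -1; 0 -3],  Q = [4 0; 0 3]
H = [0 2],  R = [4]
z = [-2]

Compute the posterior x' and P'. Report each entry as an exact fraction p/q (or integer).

x̄ = F·x = [0, 0]
P̄ = F·P·Fᵀ + Q = [8 12; 12 39]
y = z − H·x̄ = [-2]
S = H·P̄·Hᵀ + R = [160]
K = P̄·Hᵀ·S⁻¹ = [3/20; 39/80]
x' = x̄ + K·y = [-3/10, -39/40]
P' = (I − K·H)·P̄ = [22/5 3/10; 3/10 39/40]

x' = [-3/10, -39/40]
P' = [22/5 3/10; 3/10 39/40]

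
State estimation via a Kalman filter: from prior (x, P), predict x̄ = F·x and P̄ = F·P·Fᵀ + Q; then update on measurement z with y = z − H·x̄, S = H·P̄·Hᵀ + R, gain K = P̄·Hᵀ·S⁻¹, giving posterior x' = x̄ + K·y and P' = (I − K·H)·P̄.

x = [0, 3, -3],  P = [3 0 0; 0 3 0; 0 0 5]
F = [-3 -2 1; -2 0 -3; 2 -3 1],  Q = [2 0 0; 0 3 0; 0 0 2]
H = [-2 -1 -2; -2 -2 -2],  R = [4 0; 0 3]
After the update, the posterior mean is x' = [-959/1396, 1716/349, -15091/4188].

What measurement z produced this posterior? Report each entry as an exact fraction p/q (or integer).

z = [3, -1]

x̄ = F·x = [-9, 9, -12]
P̄ = F·P·Fᵀ + Q = [46 3 5; 3 60 -27; 5 -27 46]
S = H·P̄·Hᵀ + R = [376 384; 384 459]
K = P̄·Hᵀ·S⁻¹ = [-747/2792 -4/349; 615/698 -312/349; -1777/2792 448/1047]
x' − x̄ = [11605/1396, -1425/349, 35165/4188] = K·y
y = (KᵀK)⁻¹·Kᵀ·(x' − x̄) = [-30, -25]
z = y + H·x̄ = [-30, -25] + [33, 24] = [3, -1]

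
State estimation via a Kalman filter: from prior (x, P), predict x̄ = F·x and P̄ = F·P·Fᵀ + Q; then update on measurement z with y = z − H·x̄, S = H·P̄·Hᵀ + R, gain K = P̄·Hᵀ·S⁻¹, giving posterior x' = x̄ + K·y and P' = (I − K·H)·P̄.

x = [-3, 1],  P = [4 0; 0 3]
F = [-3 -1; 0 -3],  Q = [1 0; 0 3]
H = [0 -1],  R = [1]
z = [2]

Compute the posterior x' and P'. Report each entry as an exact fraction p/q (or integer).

x' = [257/31, -63/31]
P' = [1159/31 9/31; 9/31 30/31]

x̄ = F·x = [8, -3]
P̄ = F·P·Fᵀ + Q = [40 9; 9 30]
y = z − H·x̄ = [-1]
S = H·P̄·Hᵀ + R = [31]
K = P̄·Hᵀ·S⁻¹ = [-9/31; -30/31]
x' = x̄ + K·y = [257/31, -63/31]
P' = (I − K·H)·P̄ = [1159/31 9/31; 9/31 30/31]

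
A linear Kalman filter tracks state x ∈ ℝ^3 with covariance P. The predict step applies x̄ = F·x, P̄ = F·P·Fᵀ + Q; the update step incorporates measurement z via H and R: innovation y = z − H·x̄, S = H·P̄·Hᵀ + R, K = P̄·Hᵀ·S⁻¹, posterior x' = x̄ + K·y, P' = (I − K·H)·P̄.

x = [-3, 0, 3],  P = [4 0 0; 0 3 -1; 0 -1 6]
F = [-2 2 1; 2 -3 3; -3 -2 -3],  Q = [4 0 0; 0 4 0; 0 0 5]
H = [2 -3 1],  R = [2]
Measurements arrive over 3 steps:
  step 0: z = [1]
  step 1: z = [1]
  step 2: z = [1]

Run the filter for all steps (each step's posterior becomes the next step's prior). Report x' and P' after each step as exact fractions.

step 0: x̄ = F·x = [9, 3, 0]
step 0: P̄ = F·P·Fᵀ + Q = [34 -19 2; -19 119 -63; 2 -63 95]
step 0: y = z − H·x̄ = [-8]
step 0: S = H·P̄·Hᵀ + R = [1918]
step 0: K = P̄·Hᵀ·S⁻¹ = [127/1918; -229/959; 144/959]
step 0: x' = x̄ + K·y = [8123/959, 4709/959, -1152/959]
step 0: P' = (I − K·H)·P̄ = [49083/1918 10862/959 -16370/959; 10862/959 9239/959 5535/959; -16370/959 5535/959 49633/959]
step 1: x̄ = F·x = [-1140/137, -191/137, -4333/137]
step 1: P̄ = F·P·Fᵀ + Q = [27045/137 26572/137 -21960/137; 26572/137 29348/137 -31721/137; -21960/137 -31721/137 174693/274]
step 1: y = z − H·x̄ = [6177/137]
step 1: S = H·P̄·Hᵀ + R = [487109/274]
step 1: K = P̄·Hᵀ·S⁻¹ = [-13596/69587; -133242/487109; 39597/69587]
step 1: x' = x̄ + K·y = [-1192056/69587, -6686669/487109, -415546/69587]
step 1: P' = (I − K·H)·P̄ = [1287801/9941 6885304/69587 371358/9941; 6885304/69587 39554450/487109 3143230/69587; 371358/9941 3143230/69587 615696/9941]
step 2: x̄ = F·x = [406624/487109, -5355243/487109, 47132980/487109]
step 2: P̄ = F·P·Fᵀ + Q = [72391584/487109 75964558/487109 -87937128/487109; 75964558/487109 125815406/487109 -378763390/487109; -87937128/487109 -378763390/487109 2170030134/487109]
step 2: y = z − H·x̄ = [-63524848/487109]
step 2: S = H·P̄·Hᵀ + R = [4602166474/487109]
step 2: K = P̄·Hᵀ·S⁻¹ = [-85523817/2301083237; -302140246/2301083237; 1565223024/2301083237]
step 2: x' = x̄ + K·y = [13074205456/2301083237, 14104755413/2301083237, 18530463412/2301083237]
step 2: P' = (I − K·H)·P̄ = [311943351270/2301083237 252757384498/2301083237 134214403320/2301083237; 252757384498/2301083237 219528411910/2301083237 152466186242/2301083237; 134214403320/2301083237 152466186242/2301083237 192100198134/2301083237]

step 0: x' = [8123/959, 4709/959, -1152/959], P' = [49083/1918 10862/959 -16370/959; 10862/959 9239/959 5535/959; -16370/959 5535/959 49633/959]
step 1: x' = [-1192056/69587, -6686669/487109, -415546/69587], P' = [1287801/9941 6885304/69587 371358/9941; 6885304/69587 39554450/487109 3143230/69587; 371358/9941 3143230/69587 615696/9941]
step 2: x' = [13074205456/2301083237, 14104755413/2301083237, 18530463412/2301083237], P' = [311943351270/2301083237 252757384498/2301083237 134214403320/2301083237; 252757384498/2301083237 219528411910/2301083237 152466186242/2301083237; 134214403320/2301083237 152466186242/2301083237 192100198134/2301083237]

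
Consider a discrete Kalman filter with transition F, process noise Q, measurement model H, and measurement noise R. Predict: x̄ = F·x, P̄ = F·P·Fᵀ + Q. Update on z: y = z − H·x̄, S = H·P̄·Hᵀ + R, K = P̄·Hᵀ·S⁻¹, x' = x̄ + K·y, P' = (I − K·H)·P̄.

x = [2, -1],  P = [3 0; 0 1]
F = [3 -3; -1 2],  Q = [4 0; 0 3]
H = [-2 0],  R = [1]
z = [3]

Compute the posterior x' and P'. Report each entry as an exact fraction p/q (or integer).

x̄ = F·x = [9, -4]
P̄ = F·P·Fᵀ + Q = [40 -15; -15 10]
y = z − H·x̄ = [21]
S = H·P̄·Hᵀ + R = [161]
K = P̄·Hᵀ·S⁻¹ = [-80/161; 30/161]
x' = x̄ + K·y = [-33/23, -2/23]
P' = (I − K·H)·P̄ = [40/161 -15/161; -15/161 710/161]

x' = [-33/23, -2/23]
P' = [40/161 -15/161; -15/161 710/161]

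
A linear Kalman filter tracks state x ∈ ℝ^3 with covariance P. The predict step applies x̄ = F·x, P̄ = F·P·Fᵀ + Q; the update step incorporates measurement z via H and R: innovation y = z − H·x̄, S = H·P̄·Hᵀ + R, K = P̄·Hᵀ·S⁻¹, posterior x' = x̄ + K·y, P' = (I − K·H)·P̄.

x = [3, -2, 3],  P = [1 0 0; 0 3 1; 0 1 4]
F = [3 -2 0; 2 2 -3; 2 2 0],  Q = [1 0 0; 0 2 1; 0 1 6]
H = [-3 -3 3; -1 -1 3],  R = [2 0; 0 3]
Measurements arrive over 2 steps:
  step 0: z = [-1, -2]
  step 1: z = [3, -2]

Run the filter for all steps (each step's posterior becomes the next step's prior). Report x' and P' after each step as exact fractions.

step 0: x̄ = F·x = [13, -7, 2]
step 0: P̄ = F·P·Fᵀ + Q = [22 0 -6; 0 42 11; -6 11 22]
step 0: y = z − H·x̄ = [11, -2]
step 0: S = H·P̄·Hᵀ + R = [686 330; 330 235]
step 0: K = P̄·Hᵀ·S⁻¹ = [-654/5231 28/5231; -3777/10462 12258/26155; -1629/10462 12508/26155]
step 0: x' = x̄ + K·y = [60753/5231, -622937/52310, -35007/52310]
step 0: P' = (I − K·H)·P̄ = [61266/5231 -60570/5231 260/5231; -60570/5231 661359/52310 43069/52310; 260/5231 43069/52310 40239/52310]
step 1: x̄ = F·x = [1534232/26155, 74207/52310, -15407/26155]
step 1: P̄ = F·P·Fᵀ + Q = [7740043/26155 27069/26155 -90438/26155; 27069/26155 169219/52310 14386/26155; -90438/26155 14386/26155 282168/26155]
step 1: y = z − H·x̄ = [1935477/10462, 3130493/52310]
step 1: S = H·P̄·Hᵀ + R = [29947949/10462 10835403/10462; 10835403/10462 21906159/52310]
step 1: K = P̄·Hᵀ·S⁻¹ = [-1030883744/2198902111 2807262596/6596706333; -4882393/314128873 30329134/942386619; -336961160/2198902111 3055684544/6596706333]
step 1: x' = x̄ + K·y = [-2454883894/942386619, 442179988/942386619, -1147501051/942386619]
step 1: P' = (I − K·H)·P̄ = [27634419893/6596706333 -2904410681/942386619 5241777638/6596706333; -2904410681/942386619 2964551561/942386619 50376094/942386619; 5241777638/6596706333 50376094/942386619 4920487976/6596706333]

step 0: x' = [60753/5231, -622937/52310, -35007/52310], P' = [61266/5231 -60570/5231 260/5231; -60570/5231 661359/52310 43069/52310; 260/5231 43069/52310 40239/52310]
step 1: x' = [-2454883894/942386619, 442179988/942386619, -1147501051/942386619], P' = [27634419893/6596706333 -2904410681/942386619 5241777638/6596706333; -2904410681/942386619 2964551561/942386619 50376094/942386619; 5241777638/6596706333 50376094/942386619 4920487976/6596706333]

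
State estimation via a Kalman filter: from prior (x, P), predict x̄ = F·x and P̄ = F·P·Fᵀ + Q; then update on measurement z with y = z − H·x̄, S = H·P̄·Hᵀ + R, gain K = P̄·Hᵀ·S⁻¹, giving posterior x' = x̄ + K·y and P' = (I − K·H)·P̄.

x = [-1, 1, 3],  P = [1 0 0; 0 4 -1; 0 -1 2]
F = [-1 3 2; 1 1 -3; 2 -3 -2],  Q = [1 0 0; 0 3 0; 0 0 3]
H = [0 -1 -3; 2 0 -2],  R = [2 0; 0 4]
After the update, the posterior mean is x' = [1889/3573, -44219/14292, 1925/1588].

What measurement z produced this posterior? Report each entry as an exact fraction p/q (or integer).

z = [-1, -1]

x̄ = F·x = [10, -9, -11]
P̄ = F·P·Fᵀ + Q = [34 6 -34; 6 32 -5; -34 -5 39]
S = H·P̄·Hᵀ + R = [355 416; 416 568]
K = P̄·Hᵀ·S⁻¹ = [-256/3573 1043/3573; -2351/3573 7441/14292; -40/397 -291/1588]
x' − x̄ = [-33841/3573, 84409/14292, 19393/1588] = K·y
y = (KᵀK)⁻¹·Kᵀ·(x' − x̄) = [-43, -43]
z = y + H·x̄ = [-43, -43] + [42, 42] = [-1, -1]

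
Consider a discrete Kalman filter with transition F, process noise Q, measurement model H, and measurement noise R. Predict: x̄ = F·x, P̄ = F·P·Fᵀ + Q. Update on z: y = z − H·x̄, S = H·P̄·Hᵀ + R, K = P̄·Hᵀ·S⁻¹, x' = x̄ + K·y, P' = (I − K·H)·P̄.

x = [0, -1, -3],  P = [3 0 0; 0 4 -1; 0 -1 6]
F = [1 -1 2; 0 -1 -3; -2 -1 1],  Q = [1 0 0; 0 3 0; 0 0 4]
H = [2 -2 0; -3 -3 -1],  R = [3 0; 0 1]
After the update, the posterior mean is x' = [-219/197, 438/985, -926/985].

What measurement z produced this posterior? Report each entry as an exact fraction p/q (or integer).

x̄ = F·x = [-5, 10, -2]
P̄ = F·P·Fᵀ + Q = [36 -33 13; -33 55 -16; 13 -16 28]
S = H·P̄·Hᵀ + R = [631 56; 56 236]
K = P̄·Hᵀ·S⁻¹ = [1690/7289 -2161/14578; -9684/36445 -10847/72890; 3688/36445 -15237/145780]
x' − x̄ = [766/197, -9412/985, 1044/985] = K·y
y = (KᵀK)⁻¹·Kᵀ·(x' − x̄) = [27, 16]
z = y + H·x̄ = [27, 16] + [-30, -13] = [-3, 3]

z = [-3, 3]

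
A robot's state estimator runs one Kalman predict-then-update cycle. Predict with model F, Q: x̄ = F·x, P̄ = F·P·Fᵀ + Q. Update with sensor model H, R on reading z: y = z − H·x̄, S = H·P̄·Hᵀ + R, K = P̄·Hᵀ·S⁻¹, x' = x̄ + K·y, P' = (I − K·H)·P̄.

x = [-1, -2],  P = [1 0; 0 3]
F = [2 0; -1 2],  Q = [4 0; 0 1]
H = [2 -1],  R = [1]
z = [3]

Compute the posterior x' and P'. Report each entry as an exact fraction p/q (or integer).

x̄ = F·x = [-2, -3]
P̄ = F·P·Fᵀ + Q = [8 -2; -2 14]
y = z − H·x̄ = [4]
S = H·P̄·Hᵀ + R = [55]
K = P̄·Hᵀ·S⁻¹ = [18/55; -18/55]
x' = x̄ + K·y = [-38/55, -237/55]
P' = (I − K·H)·P̄ = [116/55 214/55; 214/55 446/55]

x' = [-38/55, -237/55]
P' = [116/55 214/55; 214/55 446/55]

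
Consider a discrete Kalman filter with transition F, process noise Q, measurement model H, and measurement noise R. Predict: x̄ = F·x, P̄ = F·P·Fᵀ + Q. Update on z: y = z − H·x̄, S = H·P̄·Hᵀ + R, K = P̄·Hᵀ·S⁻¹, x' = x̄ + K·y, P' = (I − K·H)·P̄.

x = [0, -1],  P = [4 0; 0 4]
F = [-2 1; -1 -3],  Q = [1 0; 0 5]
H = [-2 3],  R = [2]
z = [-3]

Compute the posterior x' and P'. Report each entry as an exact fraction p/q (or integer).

x' = [31/77, -5/7]
P' = [8403/539 506/49; 506/49 346/49]

x̄ = F·x = [-1, 3]
P̄ = F·P·Fᵀ + Q = [21 -4; -4 45]
y = z − H·x̄ = [-14]
S = H·P̄·Hᵀ + R = [539]
K = P̄·Hᵀ·S⁻¹ = [-54/539; 13/49]
x' = x̄ + K·y = [31/77, -5/7]
P' = (I − K·H)·P̄ = [8403/539 506/49; 506/49 346/49]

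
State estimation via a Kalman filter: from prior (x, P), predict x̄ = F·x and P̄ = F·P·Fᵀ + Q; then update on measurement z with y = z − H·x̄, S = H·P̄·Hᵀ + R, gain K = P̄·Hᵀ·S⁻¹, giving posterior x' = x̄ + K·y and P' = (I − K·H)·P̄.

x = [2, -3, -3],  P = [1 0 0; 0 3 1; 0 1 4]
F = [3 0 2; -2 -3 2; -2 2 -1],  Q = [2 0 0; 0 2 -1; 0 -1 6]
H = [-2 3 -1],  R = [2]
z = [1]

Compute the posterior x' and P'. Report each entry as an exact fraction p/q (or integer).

x̄ = F·x = [0, -1, -7]
P̄ = F·P·Fᵀ + Q = [27 4 -10; 4 37 -16; -10 -16 22]
y = z − H·x̄ = [-3]
S = H·P̄·Hᵀ + R = [473]
K = P̄·Hᵀ·S⁻¹ = [-32/473; 119/473; -50/473]
x' = x̄ + K·y = [96/473, -830/473, -3161/473]
P' = (I − K·H)·P̄ = [11747/473 5700/473 -6330/473; 5700/473 3340/473 -1618/473; -6330/473 -1618/473 7906/473]

x' = [96/473, -830/473, -3161/473]
P' = [11747/473 5700/473 -6330/473; 5700/473 3340/473 -1618/473; -6330/473 -1618/473 7906/473]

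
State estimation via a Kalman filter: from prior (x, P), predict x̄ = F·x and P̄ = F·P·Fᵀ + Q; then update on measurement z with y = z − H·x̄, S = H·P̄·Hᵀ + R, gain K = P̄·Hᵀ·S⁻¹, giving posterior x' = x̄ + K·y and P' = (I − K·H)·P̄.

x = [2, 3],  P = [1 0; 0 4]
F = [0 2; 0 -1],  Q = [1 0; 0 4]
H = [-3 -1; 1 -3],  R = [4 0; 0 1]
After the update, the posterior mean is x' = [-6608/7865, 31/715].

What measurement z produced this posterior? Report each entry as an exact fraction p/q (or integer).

x̄ = F·x = [6, -3]
P̄ = F·P·Fᵀ + Q = [17 -8; -8 8]
S = H·P̄·Hᵀ + R = [117 -91; -91 138]
K = P̄·Hᵀ·S⁻¹ = [-2203/7865 68/605; -64/715 -16/55]
x' − x̄ = [-53798/7865, 2176/715] = K·y
y = (KᵀK)⁻¹·Kᵀ·(x' − x̄) = [18, -16]
z = y + H·x̄ = [18, -16] + [-15, 15] = [3, -1]

z = [3, -1]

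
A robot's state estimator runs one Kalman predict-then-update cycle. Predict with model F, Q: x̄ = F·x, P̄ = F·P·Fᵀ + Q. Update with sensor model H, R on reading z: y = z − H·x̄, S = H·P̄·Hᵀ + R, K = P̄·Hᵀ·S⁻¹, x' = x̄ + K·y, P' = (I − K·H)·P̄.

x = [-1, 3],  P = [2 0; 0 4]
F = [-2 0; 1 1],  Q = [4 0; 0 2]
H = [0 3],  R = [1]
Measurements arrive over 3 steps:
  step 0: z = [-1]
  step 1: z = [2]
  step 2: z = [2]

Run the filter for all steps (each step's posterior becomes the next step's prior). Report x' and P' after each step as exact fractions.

step 0: x' = [230/73, -22/73], P' = [732/73 -4/73; -4/73 8/73]
step 1: x' = [-21652/7975, 5476/7975], P' = [90412/7975 -1456/7975; -1456/7975 878/7975]
step 2: x' = [826520/946927, 609792/946927], P' = [11007788/946927 -177912/946927; -177912/946927 104328/946927]

step 0: x̄ = F·x = [2, 2]
step 0: P̄ = F·P·Fᵀ + Q = [12 -4; -4 8]
step 0: y = z − H·x̄ = [-7]
step 0: S = H·P̄·Hᵀ + R = [73]
step 0: K = P̄·Hᵀ·S⁻¹ = [-12/73; 24/73]
step 0: x' = x̄ + K·y = [230/73, -22/73]
step 0: P' = (I − K·H)·P̄ = [732/73 -4/73; -4/73 8/73]
step 1: x̄ = F·x = [-460/73, 208/73]
step 1: P̄ = F·P·Fᵀ + Q = [3220/73 -1456/73; -1456/73 878/73]
step 1: y = z − H·x̄ = [-478/73]
step 1: S = H·P̄·Hᵀ + R = [7975/73]
step 1: K = P̄·Hᵀ·S⁻¹ = [-4368/7975; 2634/7975]
step 1: x' = x̄ + K·y = [-21652/7975, 5476/7975]
step 1: P' = (I − K·H)·P̄ = [90412/7975 -1456/7975; -1456/7975 878/7975]
step 2: x̄ = F·x = [43304/7975, -16176/7975]
step 2: P̄ = F·P·Fᵀ + Q = [393548/7975 -177912/7975; -177912/7975 104328/7975]
step 2: y = z − H·x̄ = [64478/7975]
step 2: S = H·P̄·Hᵀ + R = [946927/7975]
step 2: K = P̄·Hᵀ·S⁻¹ = [-533736/946927; 312984/946927]
step 2: x' = x̄ + K·y = [826520/946927, 609792/946927]
step 2: P' = (I − K·H)·P̄ = [11007788/946927 -177912/946927; -177912/946927 104328/946927]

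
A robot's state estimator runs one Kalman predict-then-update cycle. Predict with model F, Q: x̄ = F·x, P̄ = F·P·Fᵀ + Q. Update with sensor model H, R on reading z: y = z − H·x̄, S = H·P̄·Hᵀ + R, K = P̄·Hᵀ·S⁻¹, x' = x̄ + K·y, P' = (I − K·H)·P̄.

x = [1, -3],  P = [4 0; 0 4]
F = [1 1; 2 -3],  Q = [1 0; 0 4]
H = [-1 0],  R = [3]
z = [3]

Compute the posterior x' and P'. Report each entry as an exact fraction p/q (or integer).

x̄ = F·x = [-2, 11]
P̄ = F·P·Fᵀ + Q = [9 -4; -4 56]
y = z − H·x̄ = [1]
S = H·P̄·Hᵀ + R = [12]
K = P̄·Hᵀ·S⁻¹ = [-3/4; 1/3]
x' = x̄ + K·y = [-11/4, 34/3]
P' = (I − K·H)·P̄ = [9/4 -1; -1 164/3]

x' = [-11/4, 34/3]
P' = [9/4 -1; -1 164/3]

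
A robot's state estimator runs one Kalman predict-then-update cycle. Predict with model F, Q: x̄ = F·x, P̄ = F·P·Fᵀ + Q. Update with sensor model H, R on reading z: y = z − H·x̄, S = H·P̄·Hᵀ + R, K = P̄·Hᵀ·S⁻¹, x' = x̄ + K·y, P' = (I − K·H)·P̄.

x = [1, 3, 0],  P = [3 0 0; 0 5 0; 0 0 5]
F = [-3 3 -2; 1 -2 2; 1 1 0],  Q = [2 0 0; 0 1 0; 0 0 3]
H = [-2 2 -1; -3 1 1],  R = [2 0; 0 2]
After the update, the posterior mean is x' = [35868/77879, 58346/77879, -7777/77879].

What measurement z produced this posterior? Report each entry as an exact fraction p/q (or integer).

x̄ = F·x = [6, -5, 4]
P̄ = F·P·Fᵀ + Q = [94 -59 6; -59 44 -7; 6 -7 11]
S = H·P̄·Hᵀ + R = [1089 1112; 1112 1207]
K = P̄·Hᵀ·S⁻¹ = [-4064/77879 -17871/77879; 19123/77879 -3810/77879; -29091/77879 25898/77879]
x' − x̄ = [-431406/77879, 447741/77879, -319293/77879] = K·y
y = (KᵀK)⁻¹·Kᵀ·(x' − x̄) = [27, 18]
z = y + H·x̄ = [27, 18] + [-26, -19] = [1, -1]

z = [1, -1]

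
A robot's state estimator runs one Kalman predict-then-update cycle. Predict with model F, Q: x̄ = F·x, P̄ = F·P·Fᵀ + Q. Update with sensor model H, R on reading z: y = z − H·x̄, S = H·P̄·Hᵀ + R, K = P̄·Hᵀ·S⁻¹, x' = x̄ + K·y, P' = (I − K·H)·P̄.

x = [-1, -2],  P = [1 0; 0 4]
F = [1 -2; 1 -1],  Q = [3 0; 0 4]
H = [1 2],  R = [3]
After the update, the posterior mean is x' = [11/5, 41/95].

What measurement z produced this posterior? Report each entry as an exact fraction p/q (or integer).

z = [3]

x̄ = F·x = [3, 1]
P̄ = F·P·Fᵀ + Q = [20 9; 9 9]
S = H·P̄·Hᵀ + R = [95]
K = P̄·Hᵀ·S⁻¹ = [2/5; 27/95]
x' − x̄ = [-4/5, -54/95] = K·y
y = (KᵀK)⁻¹·Kᵀ·(x' − x̄) = [-2]
z = y + H·x̄ = [-2] + [5] = [3]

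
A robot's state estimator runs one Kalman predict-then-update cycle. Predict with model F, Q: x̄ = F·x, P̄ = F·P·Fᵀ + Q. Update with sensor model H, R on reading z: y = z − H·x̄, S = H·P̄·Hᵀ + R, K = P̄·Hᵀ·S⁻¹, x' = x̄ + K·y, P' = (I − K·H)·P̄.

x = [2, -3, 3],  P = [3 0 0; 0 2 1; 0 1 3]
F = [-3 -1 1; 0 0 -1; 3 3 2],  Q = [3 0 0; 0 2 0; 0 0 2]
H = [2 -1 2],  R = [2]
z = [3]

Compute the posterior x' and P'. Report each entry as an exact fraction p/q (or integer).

x' = [-96/259, -615/259, 183/259]
P' = [8291/259 -86/259 -8318/259; -86/259 566/259 342/259; -8318/259 342/259 8588/259]

x̄ = F·x = [0, -3, 3]
P̄ = F·P·Fᵀ + Q = [33 -2 -26; -2 5 -9; -26 -9 71]
y = z − H·x̄ = [-6]
S = H·P̄·Hᵀ + R = [259]
K = P̄·Hᵀ·S⁻¹ = [16/259; -27/259; 99/259]
x' = x̄ + K·y = [-96/259, -615/259, 183/259]
P' = (I − K·H)·P̄ = [8291/259 -86/259 -8318/259; -86/259 566/259 342/259; -8318/259 342/259 8588/259]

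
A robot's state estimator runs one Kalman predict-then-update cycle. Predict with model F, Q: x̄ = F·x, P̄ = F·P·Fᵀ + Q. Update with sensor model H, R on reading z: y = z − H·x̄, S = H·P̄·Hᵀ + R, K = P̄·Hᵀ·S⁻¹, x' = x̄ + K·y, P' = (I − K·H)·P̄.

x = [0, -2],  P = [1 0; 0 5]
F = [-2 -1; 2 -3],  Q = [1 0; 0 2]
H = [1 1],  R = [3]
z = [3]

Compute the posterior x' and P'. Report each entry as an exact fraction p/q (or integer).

x' = [67/86, 103/43]
P' = [419/86 -178/43; -178/43 271/43]

x̄ = F·x = [2, 6]
P̄ = F·P·Fᵀ + Q = [10 11; 11 51]
y = z − H·x̄ = [-5]
S = H·P̄·Hᵀ + R = [86]
K = P̄·Hᵀ·S⁻¹ = [21/86; 31/43]
x' = x̄ + K·y = [67/86, 103/43]
P' = (I − K·H)·P̄ = [419/86 -178/43; -178/43 271/43]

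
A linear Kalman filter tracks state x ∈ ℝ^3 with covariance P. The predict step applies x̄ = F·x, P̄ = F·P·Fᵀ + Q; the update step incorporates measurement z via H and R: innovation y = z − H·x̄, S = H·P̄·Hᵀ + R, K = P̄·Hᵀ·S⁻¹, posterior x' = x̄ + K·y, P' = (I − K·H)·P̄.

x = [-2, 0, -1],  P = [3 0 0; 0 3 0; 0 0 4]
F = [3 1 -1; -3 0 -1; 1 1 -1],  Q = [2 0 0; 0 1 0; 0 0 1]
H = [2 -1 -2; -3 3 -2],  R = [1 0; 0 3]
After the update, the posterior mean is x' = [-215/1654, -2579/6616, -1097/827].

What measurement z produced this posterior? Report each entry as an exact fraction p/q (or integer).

x̄ = F·x = [-5, 7, -1]
P̄ = F·P·Fᵀ + Q = [36 -23 16; -23 32 -5; 16 -5 11]
S = H·P̄·Hᵀ + R = [165 -423; -423 1325]
K = P̄·Hᵀ·S⁻¹ = [-411/3308 -653/3308; -16075/39696 37/13232; -335/827 -160/827]
x' − x̄ = [8055/1654, -48891/6616, -270/827] = K·y
y = (KᵀK)⁻¹·Kᵀ·(x' − x̄) = [18, -36]
z = y + H·x̄ = [18, -36] + [-15, 38] = [3, 2]

z = [3, 2]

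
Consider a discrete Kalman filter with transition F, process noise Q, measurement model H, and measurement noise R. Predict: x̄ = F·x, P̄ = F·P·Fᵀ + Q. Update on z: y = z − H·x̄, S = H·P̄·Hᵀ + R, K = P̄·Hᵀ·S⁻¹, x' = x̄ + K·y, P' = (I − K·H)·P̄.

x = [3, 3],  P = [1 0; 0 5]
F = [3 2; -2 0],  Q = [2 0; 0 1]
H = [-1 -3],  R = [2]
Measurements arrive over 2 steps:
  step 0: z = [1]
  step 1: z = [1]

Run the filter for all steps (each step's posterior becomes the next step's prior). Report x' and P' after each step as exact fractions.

step 0: x' = [328/21, -39/7], P' = [1133/42 -123/14; -123/14 43/14]
step 1: x' = [1469/1743, -416/581], P' = [61969/5229 -22789/5229; -22789/5229 9463/5229]

step 0: x̄ = F·x = [15, -6]
step 0: P̄ = F·P·Fᵀ + Q = [31 -6; -6 5]
step 0: y = z − H·x̄ = [-2]
step 0: S = H·P̄·Hᵀ + R = [42]
step 0: K = P̄·Hᵀ·S⁻¹ = [-13/42; -3/14]
step 0: x' = x̄ + K·y = [328/21, -39/7]
step 0: P' = (I − K·H)·P̄ = [1133/42 -123/14; -123/14 43/14]
step 1: x̄ = F·x = [250/7, -656/21]
step 1: P̄ = F·P·Fᵀ + Q = [2123/14 -887/7; -887/7 2287/21]
step 1: y = z − H·x̄ = [-57]
step 1: S = H·P̄·Hᵀ + R = [747/2]
step 1: K = P̄·Hᵀ·S⁻¹ = [457/747; -400/747]
step 1: x' = x̄ + K·y = [1469/1743, -416/581]
step 1: P' = (I − K·H)·P̄ = [61969/5229 -22789/5229; -22789/5229 9463/5229]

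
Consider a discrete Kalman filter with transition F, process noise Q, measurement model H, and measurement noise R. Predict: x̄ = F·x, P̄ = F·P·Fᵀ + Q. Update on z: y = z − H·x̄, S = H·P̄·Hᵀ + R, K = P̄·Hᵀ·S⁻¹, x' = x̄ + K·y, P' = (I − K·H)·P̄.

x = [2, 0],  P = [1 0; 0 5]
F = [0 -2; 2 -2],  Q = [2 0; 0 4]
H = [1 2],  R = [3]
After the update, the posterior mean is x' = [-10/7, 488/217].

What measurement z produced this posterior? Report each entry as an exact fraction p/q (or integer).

x̄ = F·x = [0, 4]
P̄ = F·P·Fᵀ + Q = [22 20; 20 28]
S = H·P̄·Hᵀ + R = [217]
K = P̄·Hᵀ·S⁻¹ = [2/7; 76/217]
x' − x̄ = [-10/7, -380/217] = K·y
y = (KᵀK)⁻¹·Kᵀ·(x' − x̄) = [-5]
z = y + H·x̄ = [-5] + [8] = [3]

z = [3]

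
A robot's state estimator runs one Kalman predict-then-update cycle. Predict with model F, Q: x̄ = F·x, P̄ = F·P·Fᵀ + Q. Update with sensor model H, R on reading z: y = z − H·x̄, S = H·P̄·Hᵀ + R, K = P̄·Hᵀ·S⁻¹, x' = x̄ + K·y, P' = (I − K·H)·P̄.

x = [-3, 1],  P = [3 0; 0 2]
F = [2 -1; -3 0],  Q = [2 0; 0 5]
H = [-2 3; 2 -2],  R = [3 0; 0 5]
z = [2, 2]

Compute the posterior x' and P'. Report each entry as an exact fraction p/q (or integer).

x̄ = F·x = [-7, 9]
P̄ = F·P·Fᵀ + Q = [16 -18; -18 32]
y = z − H·x̄ = [-39, 34]
S = H·P̄·Hᵀ + R = [571 -436; -436 341]
K = P̄·Hᵀ·S⁻¹ = [322/4615 1332/4615; 1412/4615 452/4615]
x' = x̄ + K·y = [85/923, 367/923]
P' = (I − K·H)·P̄ = [10956/4615 7626/4615; 7626/4615 6496/4615]

x' = [85/923, 367/923]
P' = [10956/4615 7626/4615; 7626/4615 6496/4615]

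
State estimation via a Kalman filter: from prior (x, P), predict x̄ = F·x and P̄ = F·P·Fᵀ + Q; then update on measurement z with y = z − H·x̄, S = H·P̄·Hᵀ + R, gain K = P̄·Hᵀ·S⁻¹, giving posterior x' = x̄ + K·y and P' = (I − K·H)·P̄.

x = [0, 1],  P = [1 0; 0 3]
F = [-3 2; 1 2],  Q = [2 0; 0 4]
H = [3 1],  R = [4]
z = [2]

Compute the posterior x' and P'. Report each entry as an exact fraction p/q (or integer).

x̄ = F·x = [2, 2]
P̄ = F·P·Fᵀ + Q = [23 9; 9 17]
y = z − H·x̄ = [-6]
S = H·P̄·Hᵀ + R = [282]
K = P̄·Hᵀ·S⁻¹ = [13/47; 22/141]
x' = x̄ + K·y = [16/47, 50/47]
P' = (I − K·H)·P̄ = [67/47 -149/47; -149/47 1429/141]

x' = [16/47, 50/47]
P' = [67/47 -149/47; -149/47 1429/141]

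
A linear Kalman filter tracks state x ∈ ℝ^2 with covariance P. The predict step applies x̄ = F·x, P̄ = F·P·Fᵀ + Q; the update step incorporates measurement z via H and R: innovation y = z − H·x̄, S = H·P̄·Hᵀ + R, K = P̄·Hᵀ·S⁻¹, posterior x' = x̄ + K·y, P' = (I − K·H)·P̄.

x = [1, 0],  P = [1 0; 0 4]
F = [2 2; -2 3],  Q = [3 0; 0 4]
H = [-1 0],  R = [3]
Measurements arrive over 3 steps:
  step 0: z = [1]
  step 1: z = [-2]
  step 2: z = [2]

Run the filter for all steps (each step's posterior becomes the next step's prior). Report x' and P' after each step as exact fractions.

step 0: x' = [-17/26, -56/13], P' = [69/26 30/13; 30/13 372/13]
step 1: x' = [1141/648, 517/324], P' = [635/216 359/108; 359/108 3287/54]
step 2: x' = [-19783/10362, -449291/46629], P' = [5127/1727 6482/1727; 6482/1727 1137206/15543]

step 0: x̄ = F·x = [2, -2]
step 0: P̄ = F·P·Fᵀ + Q = [23 20; 20 44]
step 0: y = z − H·x̄ = [3]
step 0: S = H·P̄·Hᵀ + R = [26]
step 0: K = P̄·Hᵀ·S⁻¹ = [-23/26; -10/13]
step 0: x' = x̄ + K·y = [-17/26, -56/13]
step 0: P' = (I − K·H)·P̄ = [69/26 30/13; 30/13 372/13]
step 1: x̄ = F·x = [-129/13, -151/13]
step 1: P̄ = F·P·Fᵀ + Q = [1905/13 2154/13; 2154/13 3178/13]
step 1: y = z − H·x̄ = [-155/13]
step 1: S = H·P̄·Hᵀ + R = [1944/13]
step 1: K = P̄·Hᵀ·S⁻¹ = [-635/648; -359/324]
step 1: x' = x̄ + K·y = [1141/648, 517/324]
step 1: P' = (I − K·H)·P̄ = [635/216 359/108; 359/108 3287/54]
step 2: x̄ = F·x = [725/108, 205/162]
step 2: P̄ = F·P·Fᵀ + Q = [1709/6 3241/9; 3241/9 14140/27]
step 2: y = z − H·x̄ = [941/108]
step 2: S = H·P̄·Hᵀ + R = [1727/6]
step 2: K = P̄·Hᵀ·S⁻¹ = [-1709/1727; -6482/5181]
step 2: x' = x̄ + K·y = [-19783/10362, -449291/46629]
step 2: P' = (I − K·H)·P̄ = [5127/1727 6482/1727; 6482/1727 1137206/15543]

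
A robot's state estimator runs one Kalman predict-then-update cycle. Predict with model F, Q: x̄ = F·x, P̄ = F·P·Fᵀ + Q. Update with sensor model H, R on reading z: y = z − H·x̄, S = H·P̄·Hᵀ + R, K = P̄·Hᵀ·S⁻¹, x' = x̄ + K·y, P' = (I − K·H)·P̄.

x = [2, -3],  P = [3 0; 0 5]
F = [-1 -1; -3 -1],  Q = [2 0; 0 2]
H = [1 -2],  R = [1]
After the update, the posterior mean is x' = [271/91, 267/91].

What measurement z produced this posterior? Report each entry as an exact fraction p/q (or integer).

z = [-3]

x̄ = F·x = [1, -3]
P̄ = F·P·Fᵀ + Q = [10 14; 14 34]
S = H·P̄·Hᵀ + R = [91]
K = P̄·Hᵀ·S⁻¹ = [-18/91; -54/91]
x' − x̄ = [180/91, 540/91] = K·y
y = (KᵀK)⁻¹·Kᵀ·(x' − x̄) = [-10]
z = y + H·x̄ = [-10] + [7] = [-3]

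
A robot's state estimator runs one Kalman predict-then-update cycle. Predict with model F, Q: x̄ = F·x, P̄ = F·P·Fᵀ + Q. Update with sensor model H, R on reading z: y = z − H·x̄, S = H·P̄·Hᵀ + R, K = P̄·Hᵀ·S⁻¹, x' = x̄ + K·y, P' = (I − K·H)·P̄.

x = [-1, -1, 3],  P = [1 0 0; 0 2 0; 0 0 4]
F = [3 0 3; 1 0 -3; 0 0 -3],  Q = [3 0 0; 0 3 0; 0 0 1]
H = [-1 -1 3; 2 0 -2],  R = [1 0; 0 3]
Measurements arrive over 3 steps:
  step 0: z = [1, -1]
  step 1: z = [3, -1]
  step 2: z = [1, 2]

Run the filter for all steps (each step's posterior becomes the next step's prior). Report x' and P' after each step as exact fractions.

step 0: x̄ = F·x = [6, -10, -9]
step 0: P̄ = F·P·Fᵀ + Q = [48 -33 -36; -33 40 36; -36 36 37]
step 0: y = z − H·x̄ = [24, -31]
step 0: S = H·P̄·Hᵀ + R = [356 -468; -468 631]
step 0: K = P̄·Hᵀ·S⁻¹ = [1011/5612 561/1403; -853/5612 -465/1403; 1713/5612 -7/1403]
step 0: x' = x̄ + K·y = [-2907/1403, -4733/1403, -2132/1403]
step 0: P' = (I − K·H)·P̄ = [16737/5612 22365/5612 13371/5612; 22365/5612 53953/5612 25155/5612; 13371/5612 25155/5612 13413/5612]
step 1: x̄ = F·x = [-15117/1403, 3489/1403, 6396/1403]
step 1: P̄ = F·P·Fᵀ + Q = [132216/1403 -37683/1403 -60264/1403; -37683/1403 18516/1403 20151/1403; -60264/1403 20151/1403 126329/5612]
step 1: y = z − H·x̄ = [-26607/1403, 41623/1403]
step 1: S = H·P̄·Hᵀ + R = [2406749/5612 -1640739/2806; -1640739/2806 1141514/1403]
step 1: K = P̄·Hᵀ·S⁻¹ = [867912/7884991 3282846/7884991; -11413128/39424955 -12197124/39424955; 9261777/39424955 311876/39424955]
step 1: x' = x̄ + K·y = [-4025691/7884991, -47368587/39424955, 13339363/39424955]
step 1: P' = (I − K·H)·P̄ = [12626832/7884991 9612945/7884991 7702563/7884991; 9612945/7884991 162429636/39424955 66360411/39424955; 7702563/7884991 66360411/39424955 38045001/39424955]
step 2: x̄ = F·x = [-20367276/39424955, -3538032/2319115, -40018089/39424955]
step 2: P̄ = F·P·Fᵀ + Q = [1722117984/39424955 -22592907/2319115 -689020344/39424955; -22592907/2319115 17219832/2319115 13345092/2319115; -689020344/39424955 13345092/2319115 381829964/39424955]
step 2: y = z − H·x̄ = [78965402/39424955, 39548284/39424955]
step 2: S = H·P̄·Hᵀ + R = [7495513601/39424955 -10025486538/39424955; -10025486538/39424955 14046229409/39424955]
step 2: K = P̄·Hᵀ·S⁻¹ = [13109960361/121073651303 50923586154/121073651303; -35692811751/121073651303 -36008006904/121073651303; 28148190168/121073651303 1630030904/121073651303]
step 2: x' = x̄ + K·y = [14793504906/121073651303, -292320278034/121073651303, -64881192029/121073651303]
step 2: P' = (I − K·H)·P̄ = [192167937519/121073651303 142069776984/121073651303 115782558288/121073651303; 142069776984/121073651303 481868396787/121073651303 196081787340/121073651303; 115782558288/121073651303 196081787340/121073651303 113337511932/121073651303]

step 0: x' = [-2907/1403, -4733/1403, -2132/1403], P' = [16737/5612 22365/5612 13371/5612; 22365/5612 53953/5612 25155/5612; 13371/5612 25155/5612 13413/5612]
step 1: x' = [-4025691/7884991, -47368587/39424955, 13339363/39424955], P' = [12626832/7884991 9612945/7884991 7702563/7884991; 9612945/7884991 162429636/39424955 66360411/39424955; 7702563/7884991 66360411/39424955 38045001/39424955]
step 2: x' = [14793504906/121073651303, -292320278034/121073651303, -64881192029/121073651303], P' = [192167937519/121073651303 142069776984/121073651303 115782558288/121073651303; 142069776984/121073651303 481868396787/121073651303 196081787340/121073651303; 115782558288/121073651303 196081787340/121073651303 113337511932/121073651303]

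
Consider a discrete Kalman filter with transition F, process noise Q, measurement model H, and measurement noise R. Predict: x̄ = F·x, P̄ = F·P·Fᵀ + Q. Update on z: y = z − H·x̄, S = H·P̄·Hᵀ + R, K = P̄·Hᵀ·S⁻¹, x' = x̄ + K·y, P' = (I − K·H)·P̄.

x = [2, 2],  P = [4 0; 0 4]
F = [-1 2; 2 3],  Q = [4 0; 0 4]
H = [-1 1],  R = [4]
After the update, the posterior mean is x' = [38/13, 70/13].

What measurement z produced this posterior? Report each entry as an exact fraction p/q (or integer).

x̄ = F·x = [2, 10]
P̄ = F·P·Fᵀ + Q = [24 16; 16 56]
S = H·P̄·Hᵀ + R = [52]
K = P̄·Hᵀ·S⁻¹ = [-2/13; 10/13]
x' − x̄ = [12/13, -60/13] = K·y
y = (KᵀK)⁻¹·Kᵀ·(x' − x̄) = [-6]
z = y + H·x̄ = [-6] + [8] = [2]

z = [2]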